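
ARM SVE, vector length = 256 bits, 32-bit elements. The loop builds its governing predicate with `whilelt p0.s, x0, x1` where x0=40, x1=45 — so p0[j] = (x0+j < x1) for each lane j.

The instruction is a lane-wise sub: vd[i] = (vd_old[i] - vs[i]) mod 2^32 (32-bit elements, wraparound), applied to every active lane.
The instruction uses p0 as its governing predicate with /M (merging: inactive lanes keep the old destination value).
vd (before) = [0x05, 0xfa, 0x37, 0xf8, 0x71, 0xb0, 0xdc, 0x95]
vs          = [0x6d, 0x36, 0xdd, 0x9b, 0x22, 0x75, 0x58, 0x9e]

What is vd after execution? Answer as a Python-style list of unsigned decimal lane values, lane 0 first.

256-bit reg / 32-bit elem → 8 lanes
active while 40+j < 45, i.e. j ∈ [0,5) capped at 8 ⇒ 5
lane  0: sub(0x05,0x6d) ⇒ 0xffffff98
lane  1: sub(0xfa,0x36) ⇒ 0xc4
lane  2: sub(0x37,0xdd) ⇒ 0xffffff5a
lane  3: sub(0xf8,0x9b) ⇒ 0x5d
lane  4: sub(0x71,0x22) ⇒ 0x4f
lane  5: tail/keep ⇒ 0xb0
lane  6: tail/keep ⇒ 0xdc
lane  7: tail/keep ⇒ 0x95

vd = [4294967192, 196, 4294967130, 93, 79, 176, 220, 149]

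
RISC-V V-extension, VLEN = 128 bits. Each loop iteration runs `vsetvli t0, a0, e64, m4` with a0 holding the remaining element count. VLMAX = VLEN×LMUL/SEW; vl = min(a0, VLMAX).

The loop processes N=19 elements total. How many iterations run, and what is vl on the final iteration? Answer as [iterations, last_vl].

[iterations, last_vl] = [3, 3]

VLMAX = VLEN×LMUL/SEW = 128×4/64 = 8
19 elements at 8/iter → 3 passes, remainder 3 on the last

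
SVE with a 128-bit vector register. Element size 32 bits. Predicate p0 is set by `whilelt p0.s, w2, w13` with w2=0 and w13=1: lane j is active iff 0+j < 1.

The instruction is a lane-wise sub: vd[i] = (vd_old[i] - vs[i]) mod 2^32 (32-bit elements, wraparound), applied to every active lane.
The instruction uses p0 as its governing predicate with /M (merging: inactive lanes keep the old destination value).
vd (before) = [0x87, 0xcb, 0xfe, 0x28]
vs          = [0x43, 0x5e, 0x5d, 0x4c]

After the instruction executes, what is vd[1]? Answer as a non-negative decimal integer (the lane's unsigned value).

lane count: 128 div 32 = 4
active while 0+j < 1, i.e. j ∈ [0,1) capped at 4 ⇒ 1
vd[0] sub(0x87,0x43) -> 0x44
vd[1] tail/keep -> 0xcb
vd[2] tail/keep -> 0xfe
vd[3] tail/keep -> 0x28

vd[1] = 203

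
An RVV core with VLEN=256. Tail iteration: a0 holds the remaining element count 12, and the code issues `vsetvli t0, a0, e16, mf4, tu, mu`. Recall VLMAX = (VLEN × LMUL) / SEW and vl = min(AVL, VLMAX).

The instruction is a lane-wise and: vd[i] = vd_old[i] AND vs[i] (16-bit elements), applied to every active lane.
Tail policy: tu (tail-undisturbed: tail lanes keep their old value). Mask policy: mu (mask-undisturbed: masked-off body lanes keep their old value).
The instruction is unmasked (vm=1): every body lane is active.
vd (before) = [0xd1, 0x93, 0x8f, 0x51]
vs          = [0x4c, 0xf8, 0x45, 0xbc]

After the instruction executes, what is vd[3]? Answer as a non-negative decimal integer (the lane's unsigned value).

lanes per group: 256·1/4/16 = 4
vl ← min(12, 4) = 4
lane  0: and(0xd1,0x4c) ⇒ 0x40
lane  1: and(0x93,0xf8) ⇒ 0x90
lane  2: and(0x8f,0x45) ⇒ 0x05
lane  3: and(0x51,0xbc) ⇒ 0x10

vd[3] = 16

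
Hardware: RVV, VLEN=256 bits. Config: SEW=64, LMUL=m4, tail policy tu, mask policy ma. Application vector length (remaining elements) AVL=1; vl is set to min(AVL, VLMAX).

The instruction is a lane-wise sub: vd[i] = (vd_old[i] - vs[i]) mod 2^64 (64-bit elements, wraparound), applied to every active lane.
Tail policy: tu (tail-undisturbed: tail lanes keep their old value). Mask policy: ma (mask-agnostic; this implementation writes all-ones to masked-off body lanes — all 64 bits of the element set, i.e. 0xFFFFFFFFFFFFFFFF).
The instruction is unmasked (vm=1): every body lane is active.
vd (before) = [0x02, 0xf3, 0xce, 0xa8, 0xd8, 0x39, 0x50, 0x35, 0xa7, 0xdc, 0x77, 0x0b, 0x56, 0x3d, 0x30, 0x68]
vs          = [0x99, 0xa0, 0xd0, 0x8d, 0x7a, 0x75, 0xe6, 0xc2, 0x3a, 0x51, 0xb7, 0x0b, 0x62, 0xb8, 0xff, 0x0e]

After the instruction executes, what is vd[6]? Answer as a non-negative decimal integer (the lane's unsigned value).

lanes per group: 256·4/64 = 16
vl ← min(1, 16) = 1
vd[0] sub(0x02,0x99) -> 0xffffffffffffff69
vd[1] tail/keep -> 0xf3
vd[2] tail/keep -> 0xce
vd[3] tail/keep -> 0xa8
vd[4] tail/keep -> 0xd8
vd[5] tail/keep -> 0x39
vd[6] tail/keep -> 0x50
vd[7] tail/keep -> 0x35
vd[8] tail/keep -> 0xa7
vd[9] tail/keep -> 0xdc
vd[10] tail/keep -> 0x77
vd[11] tail/keep -> 0x0b
vd[12] tail/keep -> 0x56
vd[13] tail/keep -> 0x3d
vd[14] tail/keep -> 0x30
vd[15] tail/keep -> 0x68

vd[6] = 80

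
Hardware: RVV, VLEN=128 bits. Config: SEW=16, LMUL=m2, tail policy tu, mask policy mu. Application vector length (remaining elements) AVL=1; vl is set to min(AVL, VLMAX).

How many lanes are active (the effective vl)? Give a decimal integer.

vl = 1

lanes per group: 128·2/16 = 16
vl ← min(1, 16) = 1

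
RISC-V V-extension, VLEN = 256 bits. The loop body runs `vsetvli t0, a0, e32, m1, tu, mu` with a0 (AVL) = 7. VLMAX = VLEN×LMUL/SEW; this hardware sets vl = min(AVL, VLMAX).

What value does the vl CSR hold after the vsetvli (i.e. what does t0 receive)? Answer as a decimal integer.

vl = 7

lanes per group: 256·1/32 = 8
vl ← min(7, 8) = 7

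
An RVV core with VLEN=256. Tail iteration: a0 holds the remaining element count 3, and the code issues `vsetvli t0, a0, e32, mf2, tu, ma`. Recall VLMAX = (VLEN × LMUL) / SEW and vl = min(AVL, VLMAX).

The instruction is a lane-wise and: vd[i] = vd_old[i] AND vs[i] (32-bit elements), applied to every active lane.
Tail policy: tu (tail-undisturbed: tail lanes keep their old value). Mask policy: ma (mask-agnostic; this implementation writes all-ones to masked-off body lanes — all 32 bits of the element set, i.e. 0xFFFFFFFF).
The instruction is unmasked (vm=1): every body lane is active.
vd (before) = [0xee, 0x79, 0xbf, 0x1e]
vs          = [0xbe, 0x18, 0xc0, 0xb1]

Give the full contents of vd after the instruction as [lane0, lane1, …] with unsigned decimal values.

VLMAX = (256 × 1/2) / 32 = 4 lanes
vl = min(AVL, VLMAX) = min(3, 4) = 3
vd[0] and(0xee,0xbe) -> 0xae
vd[1] and(0x79,0x18) -> 0x18
vd[2] and(0xbf,0xc0) -> 0x80
vd[3] tail/keep -> 0x1e

vd = [174, 24, 128, 30]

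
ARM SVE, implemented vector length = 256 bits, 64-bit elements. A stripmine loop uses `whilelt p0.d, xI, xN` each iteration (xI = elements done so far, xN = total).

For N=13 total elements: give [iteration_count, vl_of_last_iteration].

lane count: 256 div 64 = 4
13 elements at 4/iter → 4 passes, remainder 1 on the last

[iterations, last_vl] = [4, 1]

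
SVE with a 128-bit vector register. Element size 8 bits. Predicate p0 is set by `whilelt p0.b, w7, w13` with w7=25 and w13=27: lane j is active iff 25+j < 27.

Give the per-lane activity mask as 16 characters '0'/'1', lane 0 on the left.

predicate = 1100000000000000

register lanes = 128/8 = 16
active while 25+j < 27, i.e. j ∈ [0,2) capped at 16 ⇒ 2
bits (lane 0 leftmost): 1100000000000000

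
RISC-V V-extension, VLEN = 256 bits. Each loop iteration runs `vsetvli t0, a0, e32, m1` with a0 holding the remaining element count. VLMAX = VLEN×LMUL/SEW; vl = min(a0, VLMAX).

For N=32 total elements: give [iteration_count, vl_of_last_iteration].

[iterations, last_vl] = [4, 8]

VLMAX = VLEN×LMUL/SEW = 256×1/32 = 8
N=32: ⌈32/8⌉ = 4 iters; last vl = 32 − 3×8 = 8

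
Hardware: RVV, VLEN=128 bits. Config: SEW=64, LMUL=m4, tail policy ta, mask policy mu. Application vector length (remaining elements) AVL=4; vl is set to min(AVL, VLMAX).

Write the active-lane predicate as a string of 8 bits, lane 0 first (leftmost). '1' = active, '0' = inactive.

VLMAX = (128 × 4) / 64 = 8 lanes
vl = min(AVL, VLMAX) = min(4, 8) = 4
bits (lane 0 leftmost): 11110000

predicate = 11110000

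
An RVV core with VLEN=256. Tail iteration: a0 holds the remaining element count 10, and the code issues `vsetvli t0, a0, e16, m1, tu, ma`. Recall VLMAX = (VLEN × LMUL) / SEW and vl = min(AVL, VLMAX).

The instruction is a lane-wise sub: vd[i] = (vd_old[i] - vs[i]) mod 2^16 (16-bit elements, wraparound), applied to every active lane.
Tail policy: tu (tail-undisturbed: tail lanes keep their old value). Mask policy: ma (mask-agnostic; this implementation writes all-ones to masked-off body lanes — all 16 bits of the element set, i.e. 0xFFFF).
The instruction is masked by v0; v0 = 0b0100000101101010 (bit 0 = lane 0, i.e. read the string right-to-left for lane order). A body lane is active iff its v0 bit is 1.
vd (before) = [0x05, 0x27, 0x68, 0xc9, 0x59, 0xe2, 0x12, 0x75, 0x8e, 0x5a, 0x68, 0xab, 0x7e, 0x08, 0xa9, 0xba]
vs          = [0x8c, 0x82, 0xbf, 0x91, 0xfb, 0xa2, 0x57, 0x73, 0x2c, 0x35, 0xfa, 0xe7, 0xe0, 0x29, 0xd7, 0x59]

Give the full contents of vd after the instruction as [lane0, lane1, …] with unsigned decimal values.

lanes per group: 256·1/16 = 16
vl ← min(10, 16) = 10
vd[0] mask-off/ones -> 0xffff
vd[1] sub(0x27,0x82) -> 0xffa5
vd[2] mask-off/ones -> 0xffff
vd[3] sub(0xc9,0x91) -> 0x38
vd[4] mask-off/ones -> 0xffff
vd[5] sub(0xe2,0xa2) -> 0x40
vd[6] sub(0x12,0x57) -> 0xffbb
vd[7] mask-off/ones -> 0xffff
vd[8] sub(0x8e,0x2c) -> 0x62
vd[9] mask-off/ones -> 0xffff
vd[10] tail/keep -> 0x68
vd[11] tail/keep -> 0xab
vd[12] tail/keep -> 0x7e
vd[13] tail/keep -> 0x08
vd[14] tail/keep -> 0xa9
vd[15] tail/keep -> 0xba

vd = [65535, 65445, 65535, 56, 65535, 64, 65467, 65535, 98, 65535, 104, 171, 126, 8, 169, 186]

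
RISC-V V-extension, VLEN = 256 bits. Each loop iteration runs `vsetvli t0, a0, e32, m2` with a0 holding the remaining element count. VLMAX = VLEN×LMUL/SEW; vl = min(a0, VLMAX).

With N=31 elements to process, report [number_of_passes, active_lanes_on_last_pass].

[iterations, last_vl] = [2, 15]

VLMAX = (256 × 2) / 32 = 16 lanes
N=31: ⌈31/16⌉ = 2 iters; last vl = 31 − 1×16 = 15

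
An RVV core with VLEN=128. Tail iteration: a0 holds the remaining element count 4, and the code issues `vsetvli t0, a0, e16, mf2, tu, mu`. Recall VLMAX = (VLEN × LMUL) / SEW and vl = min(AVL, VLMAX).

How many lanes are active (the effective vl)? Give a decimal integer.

VLMAX = VLEN×LMUL/SEW = 128×1/2/16 = 4
AVL=4 ≤ VLMAX=4, so vl = 4

vl = 4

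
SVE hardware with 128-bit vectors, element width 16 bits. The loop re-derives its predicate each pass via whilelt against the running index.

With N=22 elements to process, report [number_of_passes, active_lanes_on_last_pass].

lane count: 128 div 16 = 8
N=22: ⌈22/8⌉ = 3 iters; last vl = 22 − 2×8 = 6

[iterations, last_vl] = [3, 6]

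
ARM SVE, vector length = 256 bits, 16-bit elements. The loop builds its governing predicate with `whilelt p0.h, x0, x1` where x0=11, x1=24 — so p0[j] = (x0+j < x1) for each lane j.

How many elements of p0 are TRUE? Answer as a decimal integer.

256-bit reg / 16-bit elem → 16 lanes
whilelt: lane j active iff 11+j < 24 → j < 13 → 13 active

vl = 13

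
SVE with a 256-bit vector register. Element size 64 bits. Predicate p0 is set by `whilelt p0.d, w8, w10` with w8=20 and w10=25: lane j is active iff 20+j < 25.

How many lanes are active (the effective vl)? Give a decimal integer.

lane count: 256 div 64 = 4
p0[j] = (20+j < 25); true for j=0..3 → 4 lanes set

vl = 4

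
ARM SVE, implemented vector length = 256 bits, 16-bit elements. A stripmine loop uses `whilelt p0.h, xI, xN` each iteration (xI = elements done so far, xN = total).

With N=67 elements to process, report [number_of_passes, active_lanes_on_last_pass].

register lanes = 256/16 = 16
N=67: ⌈67/16⌉ = 5 iters; last vl = 67 − 4×16 = 3

[iterations, last_vl] = [5, 3]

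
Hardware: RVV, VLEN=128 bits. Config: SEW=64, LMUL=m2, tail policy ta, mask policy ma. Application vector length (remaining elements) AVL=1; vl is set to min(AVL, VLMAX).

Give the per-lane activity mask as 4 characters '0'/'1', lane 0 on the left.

VLMAX = (128 × 2) / 64 = 4 lanes
vl = min(AVL, VLMAX) = min(1, 4) = 1
bits (lane 0 leftmost): 1000

predicate = 1000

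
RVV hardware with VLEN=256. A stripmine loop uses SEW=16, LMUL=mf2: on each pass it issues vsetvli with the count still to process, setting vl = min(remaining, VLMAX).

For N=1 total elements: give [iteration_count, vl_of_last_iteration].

[iterations, last_vl] = [1, 1]

VLMAX = (256 × 1/2) / 16 = 8 lanes
1 elements at 8/iter → 1 passes, remainder 1 on the last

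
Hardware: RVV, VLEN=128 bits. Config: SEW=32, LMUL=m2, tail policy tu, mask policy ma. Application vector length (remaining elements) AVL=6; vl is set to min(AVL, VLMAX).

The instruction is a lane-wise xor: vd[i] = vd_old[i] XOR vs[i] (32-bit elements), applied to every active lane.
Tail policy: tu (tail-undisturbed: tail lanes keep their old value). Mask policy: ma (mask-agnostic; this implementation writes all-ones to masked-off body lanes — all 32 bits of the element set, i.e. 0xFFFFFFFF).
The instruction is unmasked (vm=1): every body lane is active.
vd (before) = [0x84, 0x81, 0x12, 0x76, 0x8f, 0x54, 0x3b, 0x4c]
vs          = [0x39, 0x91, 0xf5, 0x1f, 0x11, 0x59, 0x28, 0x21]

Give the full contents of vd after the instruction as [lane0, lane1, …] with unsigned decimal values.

VLMAX = (128 × 2) / 32 = 8 lanes
vl ← min(6, 8) = 6
  i=0: xor(0x84,0x39) → 189
  i=1: xor(0x81,0x91) → 16
  i=2: xor(0x12,0xf5) → 231
  i=3: xor(0x76,0x1f) → 105
  i=4: xor(0x8f,0x11) → 158
  i=5: xor(0x54,0x59) → 13
  i=6: tail/keep → 59
  i=7: tail/keep → 76

vd = [189, 16, 231, 105, 158, 13, 59, 76]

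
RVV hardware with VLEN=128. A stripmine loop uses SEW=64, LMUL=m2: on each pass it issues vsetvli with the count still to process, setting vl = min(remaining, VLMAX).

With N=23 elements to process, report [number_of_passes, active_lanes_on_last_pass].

VLMAX = VLEN×LMUL/SEW = 128×2/64 = 4
23 elements at 4/iter → 6 passes, remainder 3 on the last

[iterations, last_vl] = [6, 3]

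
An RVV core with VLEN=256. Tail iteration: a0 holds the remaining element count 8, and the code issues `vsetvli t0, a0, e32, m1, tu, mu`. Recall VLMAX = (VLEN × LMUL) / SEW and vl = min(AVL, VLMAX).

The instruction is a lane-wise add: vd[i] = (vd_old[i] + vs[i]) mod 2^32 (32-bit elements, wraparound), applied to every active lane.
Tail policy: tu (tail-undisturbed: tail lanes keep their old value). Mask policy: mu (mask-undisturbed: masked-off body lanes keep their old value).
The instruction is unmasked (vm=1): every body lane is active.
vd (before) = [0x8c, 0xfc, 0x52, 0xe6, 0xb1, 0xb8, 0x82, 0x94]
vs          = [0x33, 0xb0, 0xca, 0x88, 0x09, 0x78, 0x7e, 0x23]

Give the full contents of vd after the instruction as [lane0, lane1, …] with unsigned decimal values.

lanes per group: 256·1/32 = 8
vl ← min(8, 8) = 8
[0] add(0x8c,0x33) = 0xbf
[1] add(0xfc,0xb0) = 0x1ac
[2] add(0x52,0xca) = 0x11c
[3] add(0xe6,0x88) = 0x16e
[4] add(0xb1,0x09) = 0xba
[5] add(0xb8,0x78) = 0x130
[6] add(0x82,0x7e) = 0x100
[7] add(0x94,0x23) = 0xb7

vd = [191, 428, 284, 366, 186, 304, 256, 183]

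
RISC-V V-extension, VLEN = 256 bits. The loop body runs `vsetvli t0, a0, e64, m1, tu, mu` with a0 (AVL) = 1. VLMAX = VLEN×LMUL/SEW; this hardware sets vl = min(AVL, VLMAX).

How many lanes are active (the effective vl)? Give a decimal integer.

vl = 1

VLMAX = VLEN×LMUL/SEW = 256×1/64 = 4
vl = min(AVL, VLMAX) = min(1, 4) = 1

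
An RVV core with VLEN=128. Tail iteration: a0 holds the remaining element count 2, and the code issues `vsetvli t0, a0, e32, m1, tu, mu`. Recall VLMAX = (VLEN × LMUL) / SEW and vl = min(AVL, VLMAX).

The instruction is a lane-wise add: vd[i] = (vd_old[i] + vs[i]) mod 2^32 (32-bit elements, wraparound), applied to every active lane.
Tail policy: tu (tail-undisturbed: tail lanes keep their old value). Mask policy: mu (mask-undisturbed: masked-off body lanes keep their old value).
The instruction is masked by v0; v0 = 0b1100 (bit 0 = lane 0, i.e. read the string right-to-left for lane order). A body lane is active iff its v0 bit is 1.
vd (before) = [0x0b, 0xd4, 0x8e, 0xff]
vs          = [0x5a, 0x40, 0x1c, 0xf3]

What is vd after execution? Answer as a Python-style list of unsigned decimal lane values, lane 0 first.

lanes per group: 128·1/32 = 4
AVL=2 ≤ VLMAX=4, so vl = 2
[0] mask-off/keep = 0x0b
[1] mask-off/keep = 0xd4
[2] tail/keep = 0x8e
[3] tail/keep = 0xff

vd = [11, 212, 142, 255]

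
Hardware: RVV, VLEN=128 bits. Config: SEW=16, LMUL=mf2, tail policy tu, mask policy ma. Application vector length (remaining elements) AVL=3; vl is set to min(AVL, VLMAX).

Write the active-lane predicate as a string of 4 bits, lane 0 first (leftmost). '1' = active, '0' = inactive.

predicate = 1110

VLMAX = (128 × 1/2) / 16 = 4 lanes
vl = min(AVL, VLMAX) = min(3, 4) = 3
bits (lane 0 leftmost): 1110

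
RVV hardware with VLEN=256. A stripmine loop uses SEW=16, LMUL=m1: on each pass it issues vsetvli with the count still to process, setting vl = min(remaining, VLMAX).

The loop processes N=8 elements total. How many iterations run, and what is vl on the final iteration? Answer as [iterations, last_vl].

[iterations, last_vl] = [1, 8]

VLMAX = VLEN×LMUL/SEW = 256×1/16 = 16
N=8: ⌈8/16⌉ = 1 iters; last vl = 8 − 0×16 = 8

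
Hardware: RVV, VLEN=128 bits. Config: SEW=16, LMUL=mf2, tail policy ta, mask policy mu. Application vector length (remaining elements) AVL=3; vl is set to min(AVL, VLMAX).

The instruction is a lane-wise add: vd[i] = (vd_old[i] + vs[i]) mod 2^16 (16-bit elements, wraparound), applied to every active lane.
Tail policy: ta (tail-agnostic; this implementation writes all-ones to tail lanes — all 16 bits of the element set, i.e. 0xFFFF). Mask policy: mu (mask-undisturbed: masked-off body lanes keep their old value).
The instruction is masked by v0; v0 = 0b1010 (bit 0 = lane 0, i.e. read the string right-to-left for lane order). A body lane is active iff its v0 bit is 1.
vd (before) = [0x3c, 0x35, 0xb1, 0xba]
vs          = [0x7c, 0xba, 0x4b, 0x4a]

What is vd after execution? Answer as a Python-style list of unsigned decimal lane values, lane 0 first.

lanes per group: 128·1/2/16 = 4
AVL=3 ≤ VLMAX=4, so vl = 3
  i=0: mask-off/keep → 60
  i=1: add(0x35,0xba) → 239
  i=2: mask-off/keep → 177
  i=3: tail/ones → 65535

vd = [60, 239, 177, 65535]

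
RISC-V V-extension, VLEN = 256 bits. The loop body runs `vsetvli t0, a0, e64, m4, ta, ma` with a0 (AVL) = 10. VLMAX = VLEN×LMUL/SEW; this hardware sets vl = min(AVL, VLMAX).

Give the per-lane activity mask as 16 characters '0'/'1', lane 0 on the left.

predicate = 1111111111000000

VLMAX = VLEN×LMUL/SEW = 256×4/64 = 16
vl ← min(10, 16) = 10
bits (lane 0 leftmost): 1111111111000000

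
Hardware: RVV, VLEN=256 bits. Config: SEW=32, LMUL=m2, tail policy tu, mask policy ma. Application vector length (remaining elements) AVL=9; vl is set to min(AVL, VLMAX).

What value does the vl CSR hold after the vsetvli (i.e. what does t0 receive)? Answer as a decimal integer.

vl = 9

VLMAX = (256 × 2) / 32 = 16 lanes
vl = min(AVL, VLMAX) = min(9, 16) = 9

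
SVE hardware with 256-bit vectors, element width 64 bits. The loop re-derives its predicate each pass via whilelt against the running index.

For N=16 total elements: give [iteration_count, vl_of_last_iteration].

[iterations, last_vl] = [4, 4]

register lanes = 256/64 = 4
iterations = ceil(16/4) = 4; final-pass vl = 4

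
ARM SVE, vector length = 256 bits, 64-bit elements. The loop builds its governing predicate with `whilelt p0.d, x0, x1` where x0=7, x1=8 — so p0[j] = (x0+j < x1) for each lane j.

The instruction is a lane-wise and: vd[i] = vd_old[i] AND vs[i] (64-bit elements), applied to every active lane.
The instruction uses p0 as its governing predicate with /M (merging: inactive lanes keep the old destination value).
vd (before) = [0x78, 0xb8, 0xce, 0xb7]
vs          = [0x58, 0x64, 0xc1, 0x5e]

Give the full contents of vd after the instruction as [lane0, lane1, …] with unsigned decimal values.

vd = [88, 184, 206, 183]

register lanes = 256/64 = 4
active while 7+j < 8, i.e. j ∈ [0,1) capped at 4 ⇒ 1
lane  0: and(0x78,0x58) ⇒ 0x58
lane  1: tail/keep ⇒ 0xb8
lane  2: tail/keep ⇒ 0xce
lane  3: tail/keep ⇒ 0xb7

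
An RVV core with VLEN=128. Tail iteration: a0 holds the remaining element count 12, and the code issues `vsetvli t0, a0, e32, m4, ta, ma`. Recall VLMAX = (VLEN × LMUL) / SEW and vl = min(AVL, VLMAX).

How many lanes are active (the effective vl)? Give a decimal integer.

VLMAX = (128 × 4) / 32 = 16 lanes
vl ← min(12, 16) = 12

vl = 12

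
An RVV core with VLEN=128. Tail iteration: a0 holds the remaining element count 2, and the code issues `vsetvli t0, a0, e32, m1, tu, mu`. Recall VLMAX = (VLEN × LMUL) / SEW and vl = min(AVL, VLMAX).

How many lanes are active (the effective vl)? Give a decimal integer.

vl = 2

VLMAX = VLEN×LMUL/SEW = 128×1/32 = 4
vl ← min(2, 4) = 2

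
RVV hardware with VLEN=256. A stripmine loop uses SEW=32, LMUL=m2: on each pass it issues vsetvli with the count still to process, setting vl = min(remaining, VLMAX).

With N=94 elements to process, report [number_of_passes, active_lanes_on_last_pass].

[iterations, last_vl] = [6, 14]

VLMAX = (256 × 2) / 32 = 16 lanes
94 elements at 16/iter → 6 passes, remainder 14 on the last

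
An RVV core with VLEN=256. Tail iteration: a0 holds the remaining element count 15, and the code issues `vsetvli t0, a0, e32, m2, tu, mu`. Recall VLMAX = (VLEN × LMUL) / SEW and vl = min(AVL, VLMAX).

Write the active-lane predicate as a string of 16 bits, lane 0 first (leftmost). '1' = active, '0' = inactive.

VLMAX = VLEN×LMUL/SEW = 256×2/32 = 16
vl = min(AVL, VLMAX) = min(15, 16) = 15
bits (lane 0 leftmost): 1111111111111110

predicate = 1111111111111110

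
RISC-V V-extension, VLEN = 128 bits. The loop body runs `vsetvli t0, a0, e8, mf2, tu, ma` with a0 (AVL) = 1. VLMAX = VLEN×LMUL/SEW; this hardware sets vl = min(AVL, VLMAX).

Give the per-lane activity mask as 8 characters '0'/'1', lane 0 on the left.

VLMAX = VLEN×LMUL/SEW = 128×1/2/8 = 8
AVL=1 ≤ VLMAX=8, so vl = 1
bits (lane 0 leftmost): 10000000

predicate = 10000000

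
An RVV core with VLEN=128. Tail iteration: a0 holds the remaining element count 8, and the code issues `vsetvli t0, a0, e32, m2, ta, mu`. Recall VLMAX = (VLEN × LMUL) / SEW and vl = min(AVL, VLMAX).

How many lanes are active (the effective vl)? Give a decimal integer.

vl = 8

VLMAX = (128 × 2) / 32 = 8 lanes
vl = min(AVL, VLMAX) = min(8, 8) = 8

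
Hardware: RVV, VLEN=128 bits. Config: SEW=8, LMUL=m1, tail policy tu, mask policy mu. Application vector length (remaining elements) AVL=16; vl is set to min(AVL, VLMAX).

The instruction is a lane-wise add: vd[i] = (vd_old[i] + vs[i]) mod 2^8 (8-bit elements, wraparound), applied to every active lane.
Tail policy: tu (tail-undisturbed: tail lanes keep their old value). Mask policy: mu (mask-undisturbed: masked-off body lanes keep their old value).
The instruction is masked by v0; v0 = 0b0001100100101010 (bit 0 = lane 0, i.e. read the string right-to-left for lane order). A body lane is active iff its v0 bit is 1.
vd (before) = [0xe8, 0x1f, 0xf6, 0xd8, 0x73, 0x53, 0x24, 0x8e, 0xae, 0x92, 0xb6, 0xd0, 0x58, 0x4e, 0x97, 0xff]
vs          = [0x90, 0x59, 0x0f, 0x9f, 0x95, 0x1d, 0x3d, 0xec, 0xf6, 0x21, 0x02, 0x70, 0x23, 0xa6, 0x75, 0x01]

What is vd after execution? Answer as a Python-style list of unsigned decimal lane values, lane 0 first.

vd = [232, 120, 246, 119, 115, 112, 36, 142, 164, 146, 182, 64, 123, 78, 151, 255]

lanes per group: 128·1/8 = 16
vl = min(AVL, VLMAX) = min(16, 16) = 16
  i=0: mask-off/keep → 232
  i=1: add(0x1f,0x59) → 120
  i=2: mask-off/keep → 246
  i=3: add(0xd8,0x9f) → 119
  i=4: mask-off/keep → 115
  i=5: add(0x53,0x1d) → 112
  i=6: mask-off/keep → 36
  i=7: mask-off/keep → 142
  i=8: add(0xae,0xf6) → 164
  i=9: mask-off/keep → 146
  i=10: mask-off/keep → 182
  i=11: add(0xd0,0x70) → 64
  i=12: add(0x58,0x23) → 123
  i=13: mask-off/keep → 78
  i=14: mask-off/keep → 151
  i=15: mask-off/keep → 255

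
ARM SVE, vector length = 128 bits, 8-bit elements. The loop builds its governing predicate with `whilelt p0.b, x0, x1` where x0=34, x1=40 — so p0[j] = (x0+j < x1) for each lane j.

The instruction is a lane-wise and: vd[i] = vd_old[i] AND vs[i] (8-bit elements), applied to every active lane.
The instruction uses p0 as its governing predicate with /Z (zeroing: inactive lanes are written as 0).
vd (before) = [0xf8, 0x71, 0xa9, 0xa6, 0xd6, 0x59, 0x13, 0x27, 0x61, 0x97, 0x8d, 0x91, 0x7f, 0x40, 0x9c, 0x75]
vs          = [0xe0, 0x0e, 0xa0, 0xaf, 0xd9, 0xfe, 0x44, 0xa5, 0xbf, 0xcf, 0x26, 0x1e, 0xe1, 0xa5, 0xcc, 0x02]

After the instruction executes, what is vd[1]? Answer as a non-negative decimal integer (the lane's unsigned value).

vd[1] = 0

register lanes = 128/8 = 16
whilelt: lane j active iff 34+j < 40 → j < 6 → 6 active
[0] and(0xf8,0xe0) = 0xe0
[1] and(0x71,0x0e) = 0x00
[2] and(0xa9,0xa0) = 0xa0
[3] and(0xa6,0xaf) = 0xa6
[4] and(0xd6,0xd9) = 0xd0
[5] and(0x59,0xfe) = 0x58
[6] tail/zero = 0x00
[7] tail/zero = 0x00
[8] tail/zero = 0x00
[9] tail/zero = 0x00
[10] tail/zero = 0x00
[11] tail/zero = 0x00
[12] tail/zero = 0x00
[13] tail/zero = 0x00
[14] tail/zero = 0x00
[15] tail/zero = 0x00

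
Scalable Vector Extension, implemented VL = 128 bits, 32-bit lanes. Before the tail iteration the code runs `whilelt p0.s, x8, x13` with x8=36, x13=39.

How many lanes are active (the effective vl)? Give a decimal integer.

vl = 3

register lanes = 128/32 = 4
whilelt: lane j active iff 36+j < 39 → j < 3 → 3 active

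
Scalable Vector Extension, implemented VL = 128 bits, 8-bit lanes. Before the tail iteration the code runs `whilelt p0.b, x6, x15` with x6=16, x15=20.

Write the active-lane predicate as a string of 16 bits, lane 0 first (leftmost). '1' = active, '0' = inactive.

128-bit reg / 8-bit elem → 16 lanes
p0[j] = (16+j < 20); true for j=0..3 → 4 lanes set
bits (lane 0 leftmost): 1111000000000000

predicate = 1111000000000000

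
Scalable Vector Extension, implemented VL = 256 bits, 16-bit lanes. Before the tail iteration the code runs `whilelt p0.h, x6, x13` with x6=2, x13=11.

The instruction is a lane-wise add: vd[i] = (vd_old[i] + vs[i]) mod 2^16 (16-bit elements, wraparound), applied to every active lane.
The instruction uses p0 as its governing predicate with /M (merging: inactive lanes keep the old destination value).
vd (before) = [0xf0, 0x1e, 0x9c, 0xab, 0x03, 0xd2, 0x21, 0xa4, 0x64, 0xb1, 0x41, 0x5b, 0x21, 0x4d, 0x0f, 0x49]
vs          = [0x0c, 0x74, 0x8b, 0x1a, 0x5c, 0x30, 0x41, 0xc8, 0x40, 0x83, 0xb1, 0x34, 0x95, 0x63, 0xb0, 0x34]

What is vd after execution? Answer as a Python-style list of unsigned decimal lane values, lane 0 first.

vd = [252, 146, 295, 197, 95, 258, 98, 364, 164, 177, 65, 91, 33, 77, 15, 73]

256-bit reg / 16-bit elem → 16 lanes
whilelt: lane j active iff 2+j < 11 → j < 9 → 9 active
lane  0: add(0xf0,0x0c) ⇒ 0xfc
lane  1: add(0x1e,0x74) ⇒ 0x92
lane  2: add(0x9c,0x8b) ⇒ 0x127
lane  3: add(0xab,0x1a) ⇒ 0xc5
lane  4: add(0x03,0x5c) ⇒ 0x5f
lane  5: add(0xd2,0x30) ⇒ 0x102
lane  6: add(0x21,0x41) ⇒ 0x62
lane  7: add(0xa4,0xc8) ⇒ 0x16c
lane  8: add(0x64,0x40) ⇒ 0xa4
lane  9: tail/keep ⇒ 0xb1
lane 10: tail/keep ⇒ 0x41
lane 11: tail/keep ⇒ 0x5b
lane 12: tail/keep ⇒ 0x21
lane 13: tail/keep ⇒ 0x4d
lane 14: tail/keep ⇒ 0x0f
lane 15: tail/keep ⇒ 0x49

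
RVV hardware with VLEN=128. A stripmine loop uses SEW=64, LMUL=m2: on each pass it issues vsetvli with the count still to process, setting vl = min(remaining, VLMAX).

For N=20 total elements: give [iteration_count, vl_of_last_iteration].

[iterations, last_vl] = [5, 4]

VLMAX = VLEN×LMUL/SEW = 128×2/64 = 4
iterations = ceil(20/4) = 5; final-pass vl = 4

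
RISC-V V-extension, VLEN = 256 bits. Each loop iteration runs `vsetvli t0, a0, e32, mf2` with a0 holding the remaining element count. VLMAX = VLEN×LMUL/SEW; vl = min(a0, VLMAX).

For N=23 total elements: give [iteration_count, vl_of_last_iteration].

[iterations, last_vl] = [6, 3]

VLMAX = VLEN×LMUL/SEW = 256×1/2/32 = 4
N=23: ⌈23/4⌉ = 6 iters; last vl = 23 − 5×4 = 3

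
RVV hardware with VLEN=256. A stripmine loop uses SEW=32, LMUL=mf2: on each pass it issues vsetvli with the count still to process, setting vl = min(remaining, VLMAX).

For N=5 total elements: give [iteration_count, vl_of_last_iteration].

[iterations, last_vl] = [2, 1]

VLMAX = VLEN×LMUL/SEW = 256×1/2/32 = 4
iterations = ceil(5/4) = 2; final-pass vl = 1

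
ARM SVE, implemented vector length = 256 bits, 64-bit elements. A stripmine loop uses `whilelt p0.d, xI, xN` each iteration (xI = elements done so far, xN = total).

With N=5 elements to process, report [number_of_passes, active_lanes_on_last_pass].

register lanes = 256/64 = 4
N=5: ⌈5/4⌉ = 2 iters; last vl = 5 − 1×4 = 1

[iterations, last_vl] = [2, 1]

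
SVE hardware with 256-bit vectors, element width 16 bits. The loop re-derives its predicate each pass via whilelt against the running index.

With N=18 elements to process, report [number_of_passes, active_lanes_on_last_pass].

[iterations, last_vl] = [2, 2]

lane count: 256 div 16 = 16
18 elements at 16/iter → 2 passes, remainder 2 on the last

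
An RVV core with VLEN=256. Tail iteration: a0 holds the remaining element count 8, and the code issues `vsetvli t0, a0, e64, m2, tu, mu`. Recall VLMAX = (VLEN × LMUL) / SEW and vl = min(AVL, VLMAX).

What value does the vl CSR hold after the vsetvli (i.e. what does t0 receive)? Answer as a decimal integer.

vl = 8

lanes per group: 256·2/64 = 8
AVL=8 ≤ VLMAX=8, so vl = 8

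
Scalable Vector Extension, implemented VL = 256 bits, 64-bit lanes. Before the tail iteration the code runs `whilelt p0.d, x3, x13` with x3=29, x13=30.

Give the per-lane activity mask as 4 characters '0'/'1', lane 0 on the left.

predicate = 1000

256-bit reg / 64-bit elem → 4 lanes
whilelt: lane j active iff 29+j < 30 → j < 1 → 1 active
bits (lane 0 leftmost): 1000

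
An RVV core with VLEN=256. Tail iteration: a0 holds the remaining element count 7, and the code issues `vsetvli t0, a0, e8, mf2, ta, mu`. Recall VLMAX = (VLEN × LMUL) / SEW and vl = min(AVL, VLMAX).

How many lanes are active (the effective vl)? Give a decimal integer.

lanes per group: 256·1/2/8 = 16
vl ← min(7, 16) = 7

vl = 7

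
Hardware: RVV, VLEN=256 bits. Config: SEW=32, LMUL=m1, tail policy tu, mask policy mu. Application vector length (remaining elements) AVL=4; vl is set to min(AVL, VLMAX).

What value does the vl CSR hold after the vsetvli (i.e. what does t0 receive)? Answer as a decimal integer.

VLMAX = VLEN×LMUL/SEW = 256×1/32 = 8
vl ← min(4, 8) = 4

vl = 4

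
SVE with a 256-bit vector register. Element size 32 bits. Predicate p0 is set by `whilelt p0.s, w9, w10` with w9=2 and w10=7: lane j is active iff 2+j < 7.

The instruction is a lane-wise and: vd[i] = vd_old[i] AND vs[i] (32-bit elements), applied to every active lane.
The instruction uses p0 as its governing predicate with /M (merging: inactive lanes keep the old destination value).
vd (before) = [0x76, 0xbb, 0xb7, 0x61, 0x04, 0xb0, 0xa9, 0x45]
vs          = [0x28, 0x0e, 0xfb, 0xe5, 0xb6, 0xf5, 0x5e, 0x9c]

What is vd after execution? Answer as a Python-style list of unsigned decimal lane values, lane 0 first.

register lanes = 256/32 = 8
whilelt: lane j active iff 2+j < 7 → j < 5 → 5 active
  i=0: and(0x76,0x28) → 32
  i=1: and(0xbb,0x0e) → 10
  i=2: and(0xb7,0xfb) → 179
  i=3: and(0x61,0xe5) → 97
  i=4: and(0x04,0xb6) → 4
  i=5: tail/keep → 176
  i=6: tail/keep → 169
  i=7: tail/keep → 69

vd = [32, 10, 179, 97, 4, 176, 169, 69]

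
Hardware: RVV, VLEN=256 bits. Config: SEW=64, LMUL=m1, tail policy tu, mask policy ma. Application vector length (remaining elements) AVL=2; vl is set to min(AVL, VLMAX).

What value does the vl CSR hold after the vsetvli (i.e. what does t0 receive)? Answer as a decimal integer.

VLMAX = (256 × 1) / 64 = 4 lanes
AVL=2 ≤ VLMAX=4, so vl = 2

vl = 2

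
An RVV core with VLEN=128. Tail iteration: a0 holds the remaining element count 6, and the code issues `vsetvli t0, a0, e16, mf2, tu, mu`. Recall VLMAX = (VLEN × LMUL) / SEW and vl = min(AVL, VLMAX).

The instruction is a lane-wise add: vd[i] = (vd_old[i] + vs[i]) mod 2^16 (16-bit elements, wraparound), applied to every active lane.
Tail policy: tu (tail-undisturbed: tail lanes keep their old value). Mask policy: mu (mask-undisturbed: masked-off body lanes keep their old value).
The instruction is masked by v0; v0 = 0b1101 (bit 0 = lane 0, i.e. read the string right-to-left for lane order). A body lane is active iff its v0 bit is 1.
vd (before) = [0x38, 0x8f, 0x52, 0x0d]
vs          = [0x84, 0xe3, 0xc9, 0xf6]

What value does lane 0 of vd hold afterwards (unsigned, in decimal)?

vd[0] = 188

lanes per group: 128·1/2/16 = 4
vl ← min(6, 4) = 4
vd[0] add(0x38,0x84) -> 0xbc
vd[1] mask-off/keep -> 0x8f
vd[2] add(0x52,0xc9) -> 0x11b
vd[3] add(0x0d,0xf6) -> 0x103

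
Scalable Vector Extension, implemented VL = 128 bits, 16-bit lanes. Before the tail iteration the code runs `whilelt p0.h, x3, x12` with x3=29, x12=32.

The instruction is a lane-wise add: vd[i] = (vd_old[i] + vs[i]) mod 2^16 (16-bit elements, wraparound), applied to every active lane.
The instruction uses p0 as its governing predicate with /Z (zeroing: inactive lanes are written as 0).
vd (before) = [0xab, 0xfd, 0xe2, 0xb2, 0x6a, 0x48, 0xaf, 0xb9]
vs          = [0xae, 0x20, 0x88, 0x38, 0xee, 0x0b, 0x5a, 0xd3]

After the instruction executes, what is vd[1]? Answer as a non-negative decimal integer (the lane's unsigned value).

128-bit reg / 16-bit elem → 8 lanes
whilelt: lane j active iff 29+j < 32 → j < 3 → 3 active
lane  0: add(0xab,0xae) ⇒ 0x159
lane  1: add(0xfd,0x20) ⇒ 0x11d
lane  2: add(0xe2,0x88) ⇒ 0x16a
lane  3: tail/zero ⇒ 0x00
lane  4: tail/zero ⇒ 0x00
lane  5: tail/zero ⇒ 0x00
lane  6: tail/zero ⇒ 0x00
lane  7: tail/zero ⇒ 0x00

vd[1] = 285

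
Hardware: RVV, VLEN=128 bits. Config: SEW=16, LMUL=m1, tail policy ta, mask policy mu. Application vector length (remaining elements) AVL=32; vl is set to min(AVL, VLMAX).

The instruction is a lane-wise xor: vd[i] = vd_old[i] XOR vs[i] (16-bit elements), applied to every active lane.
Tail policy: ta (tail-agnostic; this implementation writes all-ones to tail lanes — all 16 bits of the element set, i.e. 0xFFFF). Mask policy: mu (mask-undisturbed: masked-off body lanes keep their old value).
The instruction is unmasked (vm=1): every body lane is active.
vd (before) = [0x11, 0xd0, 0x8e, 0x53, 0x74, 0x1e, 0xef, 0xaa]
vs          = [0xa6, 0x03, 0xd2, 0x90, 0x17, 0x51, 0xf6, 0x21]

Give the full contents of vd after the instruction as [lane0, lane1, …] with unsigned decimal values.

VLMAX = (128 × 1) / 16 = 8 lanes
vl ← min(32, 8) = 8
vd[0] xor(0x11,0xa6) -> 0xb7
vd[1] xor(0xd0,0x03) -> 0xd3
vd[2] xor(0x8e,0xd2) -> 0x5c
vd[3] xor(0x53,0x90) -> 0xc3
vd[4] xor(0x74,0x17) -> 0x63
vd[5] xor(0x1e,0x51) -> 0x4f
vd[6] xor(0xef,0xf6) -> 0x19
vd[7] xor(0xaa,0x21) -> 0x8b

vd = [183, 211, 92, 195, 99, 79, 25, 139]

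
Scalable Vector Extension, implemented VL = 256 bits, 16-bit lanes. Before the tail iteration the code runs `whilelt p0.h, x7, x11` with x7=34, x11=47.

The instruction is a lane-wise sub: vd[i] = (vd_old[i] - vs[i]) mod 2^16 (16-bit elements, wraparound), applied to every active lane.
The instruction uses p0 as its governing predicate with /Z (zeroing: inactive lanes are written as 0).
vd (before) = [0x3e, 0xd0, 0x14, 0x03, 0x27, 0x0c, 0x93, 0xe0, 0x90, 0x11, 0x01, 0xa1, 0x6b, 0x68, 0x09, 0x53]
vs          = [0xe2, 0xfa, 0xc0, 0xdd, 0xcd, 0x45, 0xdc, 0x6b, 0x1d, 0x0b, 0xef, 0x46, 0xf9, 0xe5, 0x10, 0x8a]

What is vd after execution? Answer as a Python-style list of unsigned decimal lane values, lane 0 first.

lane count: 256 div 16 = 16
whilelt: lane j active iff 34+j < 47 → j < 13 → 13 active
vd[0] sub(0x3e,0xe2) -> 0xff5c
vd[1] sub(0xd0,0xfa) -> 0xffd6
vd[2] sub(0x14,0xc0) -> 0xff54
vd[3] sub(0x03,0xdd) -> 0xff26
vd[4] sub(0x27,0xcd) -> 0xff5a
vd[5] sub(0x0c,0x45) -> 0xffc7
vd[6] sub(0x93,0xdc) -> 0xffb7
vd[7] sub(0xe0,0x6b) -> 0x75
vd[8] sub(0x90,0x1d) -> 0x73
vd[9] sub(0x11,0x0b) -> 0x06
vd[10] sub(0x01,0xef) -> 0xff12
vd[11] sub(0xa1,0x46) -> 0x5b
vd[12] sub(0x6b,0xf9) -> 0xff72
vd[13] tail/zero -> 0x00
vd[14] tail/zero -> 0x00
vd[15] tail/zero -> 0x00

vd = [65372, 65494, 65364, 65318, 65370, 65479, 65463, 117, 115, 6, 65298, 91, 65394, 0, 0, 0]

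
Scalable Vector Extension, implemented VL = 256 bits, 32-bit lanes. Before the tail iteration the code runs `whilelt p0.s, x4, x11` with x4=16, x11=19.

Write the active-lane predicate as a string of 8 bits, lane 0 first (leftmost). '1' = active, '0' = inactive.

lane count: 256 div 32 = 8
whilelt: lane j active iff 16+j < 19 → j < 3 → 3 active
bits (lane 0 leftmost): 11100000

predicate = 11100000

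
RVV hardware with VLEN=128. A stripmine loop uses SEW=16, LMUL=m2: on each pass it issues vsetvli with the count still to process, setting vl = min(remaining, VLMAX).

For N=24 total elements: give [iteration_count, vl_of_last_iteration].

[iterations, last_vl] = [2, 8]

VLMAX = (128 × 2) / 16 = 16 lanes
N=24: ⌈24/16⌉ = 2 iters; last vl = 24 − 1×16 = 8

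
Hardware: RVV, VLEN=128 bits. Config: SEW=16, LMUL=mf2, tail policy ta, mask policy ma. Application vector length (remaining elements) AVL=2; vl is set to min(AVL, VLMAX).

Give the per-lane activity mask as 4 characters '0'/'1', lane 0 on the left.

predicate = 1100

VLMAX = VLEN×LMUL/SEW = 128×1/2/16 = 4
vl = min(AVL, VLMAX) = min(2, 4) = 2
bits (lane 0 leftmost): 1100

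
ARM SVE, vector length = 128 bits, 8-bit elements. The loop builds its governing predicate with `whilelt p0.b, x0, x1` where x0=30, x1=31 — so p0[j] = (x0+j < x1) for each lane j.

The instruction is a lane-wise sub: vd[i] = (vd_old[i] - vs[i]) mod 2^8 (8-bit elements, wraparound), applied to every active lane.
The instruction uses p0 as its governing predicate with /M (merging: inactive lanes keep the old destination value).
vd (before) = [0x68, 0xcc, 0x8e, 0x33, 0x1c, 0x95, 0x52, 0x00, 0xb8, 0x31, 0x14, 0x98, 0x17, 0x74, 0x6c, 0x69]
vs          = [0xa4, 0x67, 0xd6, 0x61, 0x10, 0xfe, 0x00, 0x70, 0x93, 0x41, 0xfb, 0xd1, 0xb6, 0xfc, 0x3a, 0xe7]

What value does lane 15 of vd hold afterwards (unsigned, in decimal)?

vd[15] = 105

register lanes = 128/8 = 16
active while 30+j < 31, i.e. j ∈ [0,1) capped at 16 ⇒ 1
[0] sub(0x68,0xa4) = 0xc4
[1] tail/keep = 0xcc
[2] tail/keep = 0x8e
[3] tail/keep = 0x33
[4] tail/keep = 0x1c
[5] tail/keep = 0x95
[6] tail/keep = 0x52
[7] tail/keep = 0x00
[8] tail/keep = 0xb8
[9] tail/keep = 0x31
[10] tail/keep = 0x14
[11] tail/keep = 0x98
[12] tail/keep = 0x17
[13] tail/keep = 0x74
[14] tail/keep = 0x6c
[15] tail/keep = 0x69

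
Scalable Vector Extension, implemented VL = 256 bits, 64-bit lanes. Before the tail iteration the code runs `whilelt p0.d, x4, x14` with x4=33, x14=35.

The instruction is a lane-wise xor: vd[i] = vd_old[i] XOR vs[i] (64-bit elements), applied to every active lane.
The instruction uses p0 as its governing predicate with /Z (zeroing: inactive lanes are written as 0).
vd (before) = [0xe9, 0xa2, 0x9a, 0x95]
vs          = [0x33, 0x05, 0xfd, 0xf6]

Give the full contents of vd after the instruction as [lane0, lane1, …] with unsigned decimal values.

256-bit reg / 64-bit elem → 4 lanes
active while 33+j < 35, i.e. j ∈ [0,2) capped at 4 ⇒ 2
  i=0: xor(0xe9,0x33) → 218
  i=1: xor(0xa2,0x05) → 167
  i=2: tail/zero → 0
  i=3: tail/zero → 0

vd = [218, 167, 0, 0]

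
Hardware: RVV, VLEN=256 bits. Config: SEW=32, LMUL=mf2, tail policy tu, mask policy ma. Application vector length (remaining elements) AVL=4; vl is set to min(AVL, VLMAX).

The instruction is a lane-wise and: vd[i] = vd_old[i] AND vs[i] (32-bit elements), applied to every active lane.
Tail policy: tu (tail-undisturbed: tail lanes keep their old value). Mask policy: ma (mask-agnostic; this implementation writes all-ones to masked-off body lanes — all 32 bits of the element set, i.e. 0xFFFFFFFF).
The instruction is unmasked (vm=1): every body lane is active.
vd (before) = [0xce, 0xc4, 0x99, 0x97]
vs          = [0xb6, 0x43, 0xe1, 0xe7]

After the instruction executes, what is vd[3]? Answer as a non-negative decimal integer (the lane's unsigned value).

vd[3] = 135

VLMAX = VLEN×LMUL/SEW = 256×1/2/32 = 4
AVL=4 ≤ VLMAX=4, so vl = 4
[0] and(0xce,0xb6) = 0x86
[1] and(0xc4,0x43) = 0x40
[2] and(0x99,0xe1) = 0x81
[3] and(0x97,0xe7) = 0x87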